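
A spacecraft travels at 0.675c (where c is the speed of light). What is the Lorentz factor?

v/c = 0.675, so (v/c)² = 0.455625
1 - (v/c)² = 0.544375
γ = 1/√(0.544375) = 1.355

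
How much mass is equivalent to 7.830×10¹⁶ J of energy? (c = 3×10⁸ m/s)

From E = mc², we get m = E/c²
c² = (3×10⁸)² = 9×10¹⁶ m²/s²
m = 7.830×10¹⁶ / 9×10¹⁶ = 0.8700 kg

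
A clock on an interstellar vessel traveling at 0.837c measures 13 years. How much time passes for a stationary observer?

Proper time Δt₀ = 13 years
γ = 1/√(1 - 0.837²) = 1.8275
Δt = γΔt₀ = 1.8275 × 13 = 23.76 years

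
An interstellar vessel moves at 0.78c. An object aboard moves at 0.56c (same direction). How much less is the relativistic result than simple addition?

Classical: u' + v = 0.56 + 0.78 = 1.34c
Relativistic: u = (0.56 + 0.78)/(1 + 0.4368) = 1.34/1.4368 = 0.9326c
Difference: 1.34 - 0.9326 = 0.4074c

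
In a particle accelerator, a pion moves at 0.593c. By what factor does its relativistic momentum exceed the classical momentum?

p_rel = γmv, p_class = mv
Ratio = γ = 1/√(1 - 0.593²)
= 1/√(0.648351) = 1.242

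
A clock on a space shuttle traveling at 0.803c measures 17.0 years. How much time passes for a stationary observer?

Proper time Δt₀ = 17.0 years
γ = 1/√(1 - 0.803²) = 1.6779
Δt = γΔt₀ = 1.6779 × 17.0 = 28.52 years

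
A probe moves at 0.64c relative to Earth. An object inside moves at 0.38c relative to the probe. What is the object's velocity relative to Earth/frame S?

u = (u' + v)/(1 + u'v/c²)
Numerator: 0.38 + 0.64 = 1.02
Denominator: 1 + 0.2432 = 1.2432
u = 1.02/1.2432 = 0.8205c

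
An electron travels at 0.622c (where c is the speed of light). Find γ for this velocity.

v/c = 0.622, so (v/c)² = 0.386884
1 - (v/c)² = 0.613116
γ = 1/√(0.613116) = 1.277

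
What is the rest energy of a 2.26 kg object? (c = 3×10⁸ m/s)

c² = (3×10⁸)² = 9.000×10¹⁶ m²/s²
E₀ = mc² = 2.26 × 9.000×10¹⁶ = 2.034×10¹⁷ J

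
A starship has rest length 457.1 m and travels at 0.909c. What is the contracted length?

Proper length L₀ = 457.1 m
γ = 1/√(1 - 0.909²) = 2.399
L = L₀/γ = 457.1/2.399 = 190.5 m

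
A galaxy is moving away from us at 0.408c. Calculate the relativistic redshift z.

β = 0.408
(1+β)/(1-β) = 1.408/0.592 = 2.3784
√(2.3784) = 1.5422
z = 1.5422 - 1 = 0.5422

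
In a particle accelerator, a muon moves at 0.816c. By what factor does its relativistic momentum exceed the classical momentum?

p_rel = γmv, p_class = mv
Ratio = γ = 1/√(1 - 0.816²)
= 1/√(0.334144) = 1.730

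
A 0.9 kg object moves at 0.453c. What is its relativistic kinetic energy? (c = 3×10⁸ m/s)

γ = 1/√(1 - 0.453²) = 1.12169
γ - 1 = 0.12169
KE = (γ-1)mc² = 0.12169 × 0.9 × (3×10⁸)² = 9.857×10¹⁵ J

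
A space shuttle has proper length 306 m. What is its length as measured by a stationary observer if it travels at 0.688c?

Proper length L₀ = 306 m
γ = 1/√(1 - 0.688²) = 1.378
L = L₀/γ = 306/1.378 = 222.1 m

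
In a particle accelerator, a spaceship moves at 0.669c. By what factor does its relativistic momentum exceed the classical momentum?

p_rel = γmv, p_class = mv
Ratio = γ = 1/√(1 - 0.669²)
= 1/√(0.552439) = 1.345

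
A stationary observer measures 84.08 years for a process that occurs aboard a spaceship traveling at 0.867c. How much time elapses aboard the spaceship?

Dilated time Δt = 84.08 years
γ = 1/√(1 - 0.867²) = 2.0068
Δt₀ = Δt/γ = 84.08/2.0068 = 41.90 years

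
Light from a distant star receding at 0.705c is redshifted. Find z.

β = 0.705
(1+β)/(1-β) = 1.705/0.295 = 5.780
√(5.780) = 2.404
z = 2.404 - 1 = 1.404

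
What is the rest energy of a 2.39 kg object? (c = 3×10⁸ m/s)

c² = (3×10⁸)² = 9.000×10¹⁶ m²/s²
E₀ = mc² = 2.39 × 9.000×10¹⁶ = 2.151×10¹⁷ J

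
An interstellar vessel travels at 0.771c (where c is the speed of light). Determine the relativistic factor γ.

v/c = 0.771, so (v/c)² = 0.594441
1 - (v/c)² = 0.405559
γ = 1/√(0.405559) = 1.570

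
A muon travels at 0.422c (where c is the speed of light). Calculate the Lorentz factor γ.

v/c = 0.422, so (v/c)² = 0.178084
1 - (v/c)² = 0.821916
γ = 1/√(0.821916) = 1.103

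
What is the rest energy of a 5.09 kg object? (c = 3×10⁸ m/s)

c² = (3×10⁸)² = 9.000×10¹⁶ m²/s²
E₀ = mc² = 5.09 × 9.000×10¹⁶ = 4.581×10¹⁷ J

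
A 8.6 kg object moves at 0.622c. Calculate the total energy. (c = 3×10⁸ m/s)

γ = 1/√(1 - 0.622²) = 1.2771
mc² = 8.6 × (3×10⁸)² = 7.740×10¹⁷ J
E = γmc² = 1.2771 × 7.740×10¹⁷ = 9.885×10¹⁷ J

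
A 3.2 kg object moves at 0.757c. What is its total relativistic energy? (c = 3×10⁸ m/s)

γ = 1/√(1 - 0.757²) = 1.5304
mc² = 3.2 × (3×10⁸)² = 2.880×10¹⁷ J
E = γmc² = 1.5304 × 2.880×10¹⁷ = 4.408×10¹⁷ J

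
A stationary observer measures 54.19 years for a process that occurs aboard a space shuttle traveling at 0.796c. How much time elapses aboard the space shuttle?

Dilated time Δt = 54.19 years
γ = 1/√(1 - 0.796²) = 1.652
Δt₀ = Δt/γ = 54.19/1.652 = 32.80 years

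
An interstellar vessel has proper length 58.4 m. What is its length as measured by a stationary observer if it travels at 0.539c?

Proper length L₀ = 58.4 m
γ = 1/√(1 - 0.539²) = 1.1872
L = L₀/γ = 58.4/1.1872 = 49.19 m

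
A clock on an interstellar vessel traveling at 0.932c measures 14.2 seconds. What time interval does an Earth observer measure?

Proper time Δt₀ = 14.2 seconds
γ = 1/√(1 - 0.932²) = 2.759
Δt = γΔt₀ = 2.759 × 14.2 = 39.18 seconds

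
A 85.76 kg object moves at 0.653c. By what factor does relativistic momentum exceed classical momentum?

p_rel = γmv, p_class = mv
Ratio = γ = 1/√(1 - 0.653²) = 1.320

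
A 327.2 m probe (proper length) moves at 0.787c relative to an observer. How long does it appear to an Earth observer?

Proper length L₀ = 327.2 m
γ = 1/√(1 - 0.787²) = 1.621
L = L₀/γ = 327.2/1.621 = 201.9 m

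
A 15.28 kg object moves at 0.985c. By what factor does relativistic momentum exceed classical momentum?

p_rel = γmv, p_class = mv
Ratio = γ = 1/√(1 - 0.985²) = 5.795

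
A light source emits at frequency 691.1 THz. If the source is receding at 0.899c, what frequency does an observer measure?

β = v/c = 0.899
(1-β)/(1+β) = 0.101/1.899 = 0.05319
Doppler factor = √(0.05319) = 0.2306
f_obs = 691.1 × 0.2306 = 159.4 THz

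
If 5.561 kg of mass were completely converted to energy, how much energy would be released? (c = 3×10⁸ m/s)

Using E = mc²:
c² = (3×10⁸)² = 9×10¹⁶ m²/s²
E = 5.561 × 9×10¹⁶ = 5.005×10¹⁷ J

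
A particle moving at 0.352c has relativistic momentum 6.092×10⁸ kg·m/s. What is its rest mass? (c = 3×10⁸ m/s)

γ = 1/√(1 - 0.352²) = 1.0684
v = 0.352 × 3×10⁸ = 1.056×10⁸ m/s
m = p/(γv) = 6.092×10⁸/(1.0684 × 1.056×10⁸) = 5.400 kg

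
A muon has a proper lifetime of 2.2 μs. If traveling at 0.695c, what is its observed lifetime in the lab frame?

Proper lifetime τ₀ = 2.2 μs
γ = 1/√(1 - 0.695²) = 1.391
τ = γτ₀ = 1.391 × 2.2 μs = 3.060 μs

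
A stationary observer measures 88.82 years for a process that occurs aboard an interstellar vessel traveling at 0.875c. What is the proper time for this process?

Dilated time Δt = 88.82 years
γ = 1/√(1 - 0.875²) = 2.0656
Δt₀ = Δt/γ = 88.82/2.0656 = 43.00 years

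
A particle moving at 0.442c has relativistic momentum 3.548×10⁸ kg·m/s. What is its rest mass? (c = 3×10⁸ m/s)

γ = 1/√(1 - 0.442²) = 1.115
v = 0.442 × 3×10⁸ = 1.326×10⁸ m/s
m = p/(γv) = 3.548×10⁸/(1.115 × 1.326×10⁸) = 2.400 kg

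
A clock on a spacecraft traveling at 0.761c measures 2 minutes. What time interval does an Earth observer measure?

Proper time Δt₀ = 2 minutes
γ = 1/√(1 - 0.761²) = 1.5414
Δt = γΔt₀ = 1.5414 × 2 = 3.083 minutes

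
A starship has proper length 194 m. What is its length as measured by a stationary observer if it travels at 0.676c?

Proper length L₀ = 194 m
γ = 1/√(1 - 0.676²) = 1.357
L = L₀/γ = 194/1.357 = 143.0 m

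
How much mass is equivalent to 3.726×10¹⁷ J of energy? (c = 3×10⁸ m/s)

From E = mc², we get m = E/c²
c² = (3×10⁸)² = 9×10¹⁶ m²/s²
m = 3.726×10¹⁷ / 9×10¹⁶ = 4.140 kg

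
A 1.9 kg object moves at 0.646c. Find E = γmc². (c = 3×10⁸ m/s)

γ = 1/√(1 - 0.646²) = 1.310
mc² = 1.9 × (3×10⁸)² = 1.710×10¹⁷ J
E = γmc² = 1.310 × 1.710×10¹⁷ = 2.240×10¹⁷ J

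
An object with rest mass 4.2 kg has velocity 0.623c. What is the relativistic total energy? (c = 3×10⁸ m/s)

γ = 1/√(1 - 0.623²) = 1.2784
mc² = 4.2 × (3×10⁸)² = 3.780×10¹⁷ J
E = γmc² = 1.2784 × 3.780×10¹⁷ = 4.832×10¹⁷ J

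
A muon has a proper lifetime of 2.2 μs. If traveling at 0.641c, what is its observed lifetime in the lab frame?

Proper lifetime τ₀ = 2.2 μs
γ = 1/√(1 - 0.641²) = 1.3029
τ = γτ₀ = 1.3029 × 2.2 μs = 2.866 μs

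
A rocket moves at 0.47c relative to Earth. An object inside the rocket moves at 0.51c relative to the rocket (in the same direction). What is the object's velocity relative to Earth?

u = (u' + v)/(1 + u'v/c²)
Numerator: 0.51 + 0.47 = 0.98
Denominator: 1 + 0.2397 = 1.2397
u = 0.98/1.2397 = 0.7905c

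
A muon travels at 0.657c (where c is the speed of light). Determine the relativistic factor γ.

v/c = 0.657, so (v/c)² = 0.431649
1 - (v/c)² = 0.568351
γ = 1/√(0.568351) = 1.326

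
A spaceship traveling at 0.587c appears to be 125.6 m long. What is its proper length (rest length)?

Contracted length L = 125.6 m
γ = 1/√(1 - 0.587²) = 1.235
L₀ = γL = 1.235 × 125.6 = 155.1 m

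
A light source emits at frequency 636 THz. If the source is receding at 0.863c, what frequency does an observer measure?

β = v/c = 0.863
(1-β)/(1+β) = 0.137/1.863 = 0.07354
Doppler factor = √(0.07354) = 0.2712
f_obs = 636 × 0.2712 = 172.5 THz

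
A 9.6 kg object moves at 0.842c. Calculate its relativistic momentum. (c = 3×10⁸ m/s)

γ = 1/√(1 - 0.842²) = 1.8536
v = 0.842 × 3×10⁸ = 2.526×10⁸ m/s
p = γmv = 1.8536 × 9.6 × 2.526×10⁸ = 4.495×10⁹ kg·m/s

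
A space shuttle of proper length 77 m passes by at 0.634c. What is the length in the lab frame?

Proper length L₀ = 77 m
γ = 1/√(1 - 0.634²) = 1.293
L = L₀/γ = 77/1.293 = 59.55 m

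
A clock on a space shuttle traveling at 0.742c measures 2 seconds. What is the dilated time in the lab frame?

Proper time Δt₀ = 2 seconds
γ = 1/√(1 - 0.742²) = 1.4916
Δt = γΔt₀ = 1.4916 × 2 = 2.983 seconds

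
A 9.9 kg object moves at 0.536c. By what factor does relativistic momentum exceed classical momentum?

p_rel = γmv, p_class = mv
Ratio = γ = 1/√(1 - 0.536²) = 1.185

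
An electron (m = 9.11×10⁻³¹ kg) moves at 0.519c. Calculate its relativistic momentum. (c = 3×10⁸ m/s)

γ = 1/√(1 - 0.519²) = 1.1699
v = 0.519 × 3×10⁸ = 1.557×10⁸ m/s
p = γmv = 1.1699 × 9.11×10⁻³¹ × 1.557×10⁸ = 1.659×10⁻²² kg·m/s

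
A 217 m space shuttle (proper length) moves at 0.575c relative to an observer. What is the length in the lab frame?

Proper length L₀ = 217 m
γ = 1/√(1 - 0.575²) = 1.2223
L = L₀/γ = 217/1.2223 = 177.5 m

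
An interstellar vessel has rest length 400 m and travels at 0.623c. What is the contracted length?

Proper length L₀ = 400 m
γ = 1/√(1 - 0.623²) = 1.2784
L = L₀/γ = 400/1.2784 = 312.9 m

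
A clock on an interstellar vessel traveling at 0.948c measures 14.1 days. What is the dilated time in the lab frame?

Proper time Δt₀ = 14.1 days
γ = 1/√(1 - 0.948²) = 3.142
Δt = γΔt₀ = 3.142 × 14.1 = 44.30 days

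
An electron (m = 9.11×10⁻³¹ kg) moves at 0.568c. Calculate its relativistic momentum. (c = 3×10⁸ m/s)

γ = 1/√(1 - 0.568²) = 1.215
v = 0.568 × 3×10⁸ = 1.704×10⁸ m/s
p = γmv = 1.215 × 9.11×10⁻³¹ × 1.704×10⁸ = 1.886×10⁻²² kg·m/s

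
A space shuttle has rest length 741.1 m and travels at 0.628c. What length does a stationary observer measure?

Proper length L₀ = 741.1 m
γ = 1/√(1 - 0.628²) = 1.285
L = L₀/γ = 741.1/1.285 = 576.7 m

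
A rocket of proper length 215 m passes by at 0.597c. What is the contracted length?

Proper length L₀ = 215 m
γ = 1/√(1 - 0.597²) = 1.2465
L = L₀/γ = 215/1.2465 = 172.5 m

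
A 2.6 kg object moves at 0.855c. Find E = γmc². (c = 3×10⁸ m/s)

γ = 1/√(1 - 0.855²) = 1.928
mc² = 2.6 × (3×10⁸)² = 2.340×10¹⁷ J
E = γmc² = 1.928 × 2.340×10¹⁷ = 4.512×10¹⁷ J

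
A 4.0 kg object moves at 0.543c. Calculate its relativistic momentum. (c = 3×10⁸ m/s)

γ = 1/√(1 - 0.543²) = 1.1909
v = 0.543 × 3×10⁸ = 1.629×10⁸ m/s
p = γmv = 1.1909 × 4.0 × 1.629×10⁸ = 7.760×10⁸ kg·m/s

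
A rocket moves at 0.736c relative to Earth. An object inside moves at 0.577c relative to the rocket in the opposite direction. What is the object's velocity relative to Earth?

Object's velocity in rocket frame is u' = -0.577c
u = (u' + v)/(1 + u'v/c²) = (v - 0.577)/(1 - 0.577·v/c²)
Numerator: 0.736 - 0.577 = 0.159
Denominator: 1 - 0.424672 = 0.575328
u = 0.159/0.575328 = 0.2764c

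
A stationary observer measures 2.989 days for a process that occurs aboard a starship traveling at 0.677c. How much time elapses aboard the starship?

Dilated time Δt = 2.989 days
γ = 1/√(1 - 0.677²) = 1.3587
Δt₀ = Δt/γ = 2.989/1.3587 = 2.200 days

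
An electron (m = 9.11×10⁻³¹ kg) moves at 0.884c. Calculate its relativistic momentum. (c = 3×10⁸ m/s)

γ = 1/√(1 - 0.884²) = 2.139
v = 0.884 × 3×10⁸ = 2.652×10⁸ m/s
p = γmv = 2.139 × 9.11×10⁻³¹ × 2.652×10⁸ = 5.168×10⁻²² kg·m/s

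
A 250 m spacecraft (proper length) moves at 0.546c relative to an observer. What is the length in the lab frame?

Proper length L₀ = 250 m
γ = 1/√(1 - 0.546²) = 1.194
L = L₀/γ = 250/1.194 = 209.4 m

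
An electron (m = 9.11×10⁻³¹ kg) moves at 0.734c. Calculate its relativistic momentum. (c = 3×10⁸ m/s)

γ = 1/√(1 - 0.734²) = 1.4724
v = 0.734 × 3×10⁸ = 2.202×10⁸ m/s
p = γmv = 1.4724 × 9.11×10⁻³¹ × 2.202×10⁸ = 2.954×10⁻²² kg·m/s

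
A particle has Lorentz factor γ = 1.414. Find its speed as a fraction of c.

From γ = 1/√(1 - v²/c²):
1/γ² = 1/1.414² = 0.5002
v²/c² = 1 - 0.5002 = 0.4998
v/c = √(0.4998) = 0.7070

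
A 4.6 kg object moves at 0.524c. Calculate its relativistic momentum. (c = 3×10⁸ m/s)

γ = 1/√(1 - 0.524²) = 1.1741
v = 0.524 × 3×10⁸ = 1.572×10⁸ m/s
p = γmv = 1.1741 × 4.6 × 1.572×10⁸ = 8.490×10⁸ kg·m/s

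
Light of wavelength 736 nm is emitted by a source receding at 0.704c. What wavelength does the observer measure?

β = 0.704
Wavelength Doppler factor = √(1.704/0.296) = √(5.757) = 2.399
λ_obs = 736 × 2.399 = 1766 nm (redshift)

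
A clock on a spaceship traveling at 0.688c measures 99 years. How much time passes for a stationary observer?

Proper time Δt₀ = 99 years
γ = 1/√(1 - 0.688²) = 1.378
Δt = γΔt₀ = 1.378 × 99 = 136.4 years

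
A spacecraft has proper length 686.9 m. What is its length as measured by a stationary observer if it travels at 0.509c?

Proper length L₀ = 686.9 m
γ = 1/√(1 - 0.509²) = 1.16176
L = L₀/γ = 686.9/1.16176 = 591.3 m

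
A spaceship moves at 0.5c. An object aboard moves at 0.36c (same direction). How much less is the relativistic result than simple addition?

Classical: u' + v = 0.36 + 0.5 = 0.86c
Relativistic: u = (0.36 + 0.5)/(1 + 0.18) = 0.86/1.18 = 0.7288c
Difference: 0.86 - 0.7288 = 0.1312c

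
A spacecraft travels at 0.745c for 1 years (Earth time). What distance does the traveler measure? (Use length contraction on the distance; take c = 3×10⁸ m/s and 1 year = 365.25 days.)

Earth distance: d = v × t = 0.745c × 1 yr = 7.053×10¹⁵ m
γ = 1.499
d' = d/γ = 7.053×10¹⁵/1.499 = 4.705×10¹⁵ m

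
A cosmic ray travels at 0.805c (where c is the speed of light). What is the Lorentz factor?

v/c = 0.805, so (v/c)² = 0.648025
1 - (v/c)² = 0.351975
γ = 1/√(0.351975) = 1.686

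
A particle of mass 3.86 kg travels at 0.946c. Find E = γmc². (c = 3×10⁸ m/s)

γ = 1/√(1 - 0.946²) = 3.085
mc² = 3.86 × (3×10⁸)² = 3.474×10¹⁷ J
E = γmc² = 3.085 × 3.474×10¹⁷ = 1.072×10¹⁸ J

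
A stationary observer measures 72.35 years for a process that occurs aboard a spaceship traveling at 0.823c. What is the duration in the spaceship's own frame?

Dilated time Δt = 72.35 years
γ = 1/√(1 - 0.823²) = 1.7604
Δt₀ = Δt/γ = 72.35/1.7604 = 41.10 years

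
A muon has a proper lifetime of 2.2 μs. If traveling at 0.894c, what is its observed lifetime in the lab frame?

Proper lifetime τ₀ = 2.2 μs
γ = 1/√(1 - 0.894²) = 2.232
τ = γτ₀ = 2.232 × 2.2 μs = 4.910 μs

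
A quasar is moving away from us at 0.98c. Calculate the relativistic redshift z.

β = 0.98
(1+β)/(1-β) = 1.98/0.02 = 99.00
√(99.00) = 9.950
z = 9.950 - 1 = 8.950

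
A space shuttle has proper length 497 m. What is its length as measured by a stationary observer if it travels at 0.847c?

Proper length L₀ = 497 m
γ = 1/√(1 - 0.847²) = 1.881
L = L₀/γ = 497/1.881 = 264.2 m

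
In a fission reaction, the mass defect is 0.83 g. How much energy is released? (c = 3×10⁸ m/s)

Convert mass defect: Δm = 0.83 g = 0.00083 kg
E = Δm·c² = 0.00083 × (3×10⁸)²
= 0.00083 × 9×10¹⁶ = 7.470×10¹³ J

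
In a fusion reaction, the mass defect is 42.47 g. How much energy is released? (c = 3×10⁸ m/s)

Convert mass defect: Δm = 42.47 g = 0.04247 kg
E = Δm·c² = 0.04247 × (3×10⁸)²
= 0.04247 × 9×10¹⁶ = 3.822×10¹⁵ J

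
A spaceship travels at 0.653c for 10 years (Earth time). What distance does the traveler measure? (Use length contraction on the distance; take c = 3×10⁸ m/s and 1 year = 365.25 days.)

Earth distance: d = v × t = 0.653c × 10 yr = 6.1821×10¹⁶ m
γ = 1.3204
d' = d/γ = 6.1821×10¹⁶/1.3204 = 4.682×10¹⁶ m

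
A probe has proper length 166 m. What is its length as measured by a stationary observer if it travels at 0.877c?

Proper length L₀ = 166 m
γ = 1/√(1 - 0.877²) = 2.0812
L = L₀/γ = 166/2.0812 = 79.76 m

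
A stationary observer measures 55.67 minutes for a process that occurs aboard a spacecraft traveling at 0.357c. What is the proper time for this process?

Dilated time Δt = 55.67 minutes
γ = 1/√(1 - 0.357²) = 1.0705
Δt₀ = Δt/γ = 55.67/1.0705 = 52.00 minutes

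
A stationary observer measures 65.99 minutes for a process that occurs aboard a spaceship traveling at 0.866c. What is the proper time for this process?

Dilated time Δt = 65.99 minutes
γ = 1/√(1 - 0.866²) = 2.000
Δt₀ = Δt/γ = 65.99/2.000 = 33.00 minutes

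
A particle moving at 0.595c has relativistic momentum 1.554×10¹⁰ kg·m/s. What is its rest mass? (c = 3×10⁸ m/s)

γ = 1/√(1 - 0.595²) = 1.2442
v = 0.595 × 3×10⁸ = 1.785×10⁸ m/s
m = p/(γv) = 1.554×10¹⁰/(1.2442 × 1.785×10⁸) = 69.97 kg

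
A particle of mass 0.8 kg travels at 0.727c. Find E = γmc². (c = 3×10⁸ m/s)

γ = 1/√(1 - 0.727²) = 1.4564
mc² = 0.8 × (3×10⁸)² = 7.200×10¹⁶ J
E = γmc² = 1.4564 × 7.200×10¹⁶ = 1.049×10¹⁷ J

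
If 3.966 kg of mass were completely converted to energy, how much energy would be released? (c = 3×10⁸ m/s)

Using E = mc²:
c² = (3×10⁸)² = 9×10¹⁶ m²/s²
E = 3.966 × 9×10¹⁶ = 3.569×10¹⁷ J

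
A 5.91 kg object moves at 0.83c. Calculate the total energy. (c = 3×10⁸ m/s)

γ = 1/√(1 - 0.83²) = 1.7929
mc² = 5.91 × (3×10⁸)² = 5.319×10¹⁷ J
E = γmc² = 1.7929 × 5.319×10¹⁷ = 9.536×10¹⁷ J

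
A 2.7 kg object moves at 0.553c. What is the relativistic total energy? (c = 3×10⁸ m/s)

γ = 1/√(1 - 0.553²) = 1.20022
mc² = 2.7 × (3×10⁸)² = 2.430×10¹⁷ J
E = γmc² = 1.20022 × 2.430×10¹⁷ = 2.917×10¹⁷ J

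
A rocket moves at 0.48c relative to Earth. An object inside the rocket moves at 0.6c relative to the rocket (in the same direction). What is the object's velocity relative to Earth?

u = (u' + v)/(1 + u'v/c²)
Numerator: 0.6 + 0.48 = 1.08
Denominator: 1 + 0.288 = 1.288
u = 1.08/1.288 = 0.8385c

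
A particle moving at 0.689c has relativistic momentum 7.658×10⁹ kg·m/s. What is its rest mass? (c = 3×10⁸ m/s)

γ = 1/√(1 - 0.689²) = 1.380
v = 0.689 × 3×10⁸ = 2.067×10⁸ m/s
m = p/(γv) = 7.658×10⁹/(1.380 × 2.067×10⁸) = 26.85 kg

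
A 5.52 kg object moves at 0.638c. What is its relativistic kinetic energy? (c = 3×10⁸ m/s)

γ = 1/√(1 - 0.638²) = 1.29864
γ - 1 = 0.29864
KE = (γ-1)mc² = 0.29864 × 5.52 × (3×10⁸)² = 1.484×10¹⁷ J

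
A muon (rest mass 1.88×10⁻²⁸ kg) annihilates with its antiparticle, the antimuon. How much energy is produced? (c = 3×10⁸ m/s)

Both particles have the same rest mass, so total mass = 2m
E = 2m·c² = 2 × 1.88×10⁻²⁸ × (3×10⁸)²
= 2 × 1.88×10⁻²⁸ × 9×10¹⁶
= 3.384×10⁻¹¹ J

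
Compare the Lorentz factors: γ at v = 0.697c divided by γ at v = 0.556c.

γ₁ = 1/√(1 - 0.697²) = 1.3946
γ₂ = 1/√(1 - 0.556²) = 1.2031
γ₁/γ₂ = 1.3946/1.2031 = 1.159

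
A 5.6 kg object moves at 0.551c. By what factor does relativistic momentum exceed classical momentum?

p_rel = γmv, p_class = mv
Ratio = γ = 1/√(1 - 0.551²) = 1.198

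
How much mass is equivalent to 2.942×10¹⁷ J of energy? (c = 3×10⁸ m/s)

From E = mc², we get m = E/c²
c² = (3×10⁸)² = 9×10¹⁶ m²/s²
m = 2.942×10¹⁷ / 9×10¹⁶ = 3.269 kg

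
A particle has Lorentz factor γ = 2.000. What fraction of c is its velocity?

From γ = 1/√(1 - v²/c²):
1/γ² = 1/2.000² = 0.2500
v²/c² = 1 - 0.2500 = 0.7500
v/c = √(0.7500) = 0.8660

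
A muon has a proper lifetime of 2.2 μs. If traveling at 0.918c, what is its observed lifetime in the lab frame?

Proper lifetime τ₀ = 2.2 μs
γ = 1/√(1 - 0.918²) = 2.52156
τ = γτ₀ = 2.52156 × 2.2 μs = 5.547 μs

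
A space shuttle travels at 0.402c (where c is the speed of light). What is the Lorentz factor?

v/c = 0.402, so (v/c)² = 0.161604
1 - (v/c)² = 0.838396
γ = 1/√(0.838396) = 1.092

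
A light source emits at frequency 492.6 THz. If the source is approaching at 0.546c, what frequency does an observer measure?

β = v/c = 0.546
(1+β)/(1-β) = 1.546/0.454 = 3.405
Doppler factor = √(3.405) = 1.8453
f_obs = 492.6 × 1.8453 = 909.0 THz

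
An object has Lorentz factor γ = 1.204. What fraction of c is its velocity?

From γ = 1/√(1 - v²/c²):
1/γ² = 1/1.204² = 0.68984
v²/c² = 1 - 0.68984 = 0.31016
v/c = √(0.31016) = 0.5569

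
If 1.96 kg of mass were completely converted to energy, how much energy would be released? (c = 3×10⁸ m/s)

Using E = mc²:
c² = (3×10⁸)² = 9×10¹⁶ m²/s²
E = 1.96 × 9×10¹⁶ = 1.764×10¹⁷ J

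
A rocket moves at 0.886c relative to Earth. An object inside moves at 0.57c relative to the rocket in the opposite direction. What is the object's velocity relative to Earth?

Object's velocity in rocket frame is u' = -0.57c
u = (u' + v)/(1 + u'v/c²) = (v - 0.57)/(1 - 0.57·v/c²)
Numerator: 0.886 - 0.57 = 0.316
Denominator: 1 - 0.50502 = 0.49498
u = 0.316/0.49498 = 0.6384c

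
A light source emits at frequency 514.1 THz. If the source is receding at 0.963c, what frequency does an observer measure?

β = v/c = 0.963
(1-β)/(1+β) = 0.037/1.963 = 0.018849
Doppler factor = √(0.018849) = 0.13729
f_obs = 514.1 × 0.13729 = 70.58 THz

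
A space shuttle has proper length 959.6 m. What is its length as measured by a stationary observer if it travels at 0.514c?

Proper length L₀ = 959.6 m
γ = 1/√(1 - 0.514²) = 1.1658
L = L₀/γ = 959.6/1.1658 = 823.1 m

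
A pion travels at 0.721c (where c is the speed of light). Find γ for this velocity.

v/c = 0.721, so (v/c)² = 0.519841
1 - (v/c)² = 0.480159
γ = 1/√(0.480159) = 1.443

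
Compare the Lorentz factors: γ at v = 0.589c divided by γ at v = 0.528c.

γ₁ = 1/√(1 - 0.589²) = 1.2374
γ₂ = 1/√(1 - 0.528²) = 1.1775
γ₁/γ₂ = 1.2374/1.1775 = 1.051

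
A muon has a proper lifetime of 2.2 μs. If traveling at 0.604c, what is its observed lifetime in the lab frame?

Proper lifetime τ₀ = 2.2 μs
γ = 1/√(1 - 0.604²) = 1.2547
τ = γτ₀ = 1.2547 × 2.2 μs = 2.760 μs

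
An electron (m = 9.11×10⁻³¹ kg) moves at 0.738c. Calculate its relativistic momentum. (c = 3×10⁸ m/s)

γ = 1/√(1 - 0.738²) = 1.482
v = 0.738 × 3×10⁸ = 2.214×10⁸ m/s
p = γmv = 1.482 × 9.11×10⁻³¹ × 2.214×10⁸ = 2.989×10⁻²² kg·m/s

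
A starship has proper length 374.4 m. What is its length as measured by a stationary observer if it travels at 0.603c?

Proper length L₀ = 374.4 m
γ = 1/√(1 - 0.603²) = 1.2535
L = L₀/γ = 374.4/1.2535 = 298.7 m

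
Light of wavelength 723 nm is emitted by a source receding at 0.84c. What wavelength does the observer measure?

β = 0.84
Wavelength Doppler factor = √(1.84/0.16) = √(11.50) = 3.391
λ_obs = 723 × 3.391 = 2452 nm (redshift)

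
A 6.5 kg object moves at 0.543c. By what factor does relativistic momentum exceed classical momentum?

p_rel = γmv, p_class = mv
Ratio = γ = 1/√(1 - 0.543²) = 1.191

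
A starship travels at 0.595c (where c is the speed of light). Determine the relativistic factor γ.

v/c = 0.595, so (v/c)² = 0.354025
1 - (v/c)² = 0.645975
γ = 1/√(0.645975) = 1.244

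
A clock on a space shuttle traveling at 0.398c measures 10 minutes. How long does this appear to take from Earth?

Proper time Δt₀ = 10 minutes
γ = 1/√(1 - 0.398²) = 1.090
Δt = γΔt₀ = 1.090 × 10 = 10.90 minutes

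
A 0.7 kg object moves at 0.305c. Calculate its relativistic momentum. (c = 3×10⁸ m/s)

γ = 1/√(1 - 0.305²) = 1.050
v = 0.305 × 3×10⁸ = 9.150×10⁷ m/s
p = γmv = 1.050 × 0.7 × 9.150×10⁷ = 6.725×10⁷ kg·m/s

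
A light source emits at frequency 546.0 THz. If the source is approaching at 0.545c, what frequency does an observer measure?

β = v/c = 0.545
(1+β)/(1-β) = 1.545/0.455 = 3.396
Doppler factor = √(3.396) = 1.843
f_obs = 546.0 × 1.843 = 1006 THz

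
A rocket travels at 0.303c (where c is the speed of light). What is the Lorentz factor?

v/c = 0.303, so (v/c)² = 0.091809
1 - (v/c)² = 0.908191
γ = 1/√(0.908191) = 1.049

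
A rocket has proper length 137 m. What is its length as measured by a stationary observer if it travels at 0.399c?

Proper length L₀ = 137 m
γ = 1/√(1 - 0.399²) = 1.091
L = L₀/γ = 137/1.091 = 125.6 m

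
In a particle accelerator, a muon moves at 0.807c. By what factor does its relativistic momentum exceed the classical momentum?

p_rel = γmv, p_class = mv
Ratio = γ = 1/√(1 - 0.807²)
= 1/√(0.348751) = 1.693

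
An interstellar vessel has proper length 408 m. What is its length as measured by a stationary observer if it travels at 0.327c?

Proper length L₀ = 408 m
γ = 1/√(1 - 0.327²) = 1.058
L = L₀/γ = 408/1.058 = 385.6 m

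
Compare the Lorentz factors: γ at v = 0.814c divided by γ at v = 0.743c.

γ₁ = 1/√(1 - 0.814²) = 1.7216
γ₂ = 1/√(1 - 0.743²) = 1.4941
γ₁/γ₂ = 1.7216/1.4941 = 1.152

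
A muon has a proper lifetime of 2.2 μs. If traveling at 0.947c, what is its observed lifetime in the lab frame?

Proper lifetime τ₀ = 2.2 μs
γ = 1/√(1 - 0.947²) = 3.113
τ = γτ₀ = 3.113 × 2.2 μs = 6.849 μs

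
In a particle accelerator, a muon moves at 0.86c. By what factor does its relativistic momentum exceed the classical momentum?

p_rel = γmv, p_class = mv
Ratio = γ = 1/√(1 - 0.86²)
= 1/√(0.2604) = 1.960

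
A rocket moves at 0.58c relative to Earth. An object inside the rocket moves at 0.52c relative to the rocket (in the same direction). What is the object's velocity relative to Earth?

u = (u' + v)/(1 + u'v/c²)
Numerator: 0.52 + 0.58 = 1.1
Denominator: 1 + 0.3016 = 1.3016
u = 1.1/1.3016 = 0.8451c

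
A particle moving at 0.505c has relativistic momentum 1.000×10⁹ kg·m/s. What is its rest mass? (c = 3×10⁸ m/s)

γ = 1/√(1 - 0.505²) = 1.1586
v = 0.505 × 3×10⁸ = 1.515×10⁸ m/s
m = p/(γv) = 1.000×10⁹/(1.1586 × 1.515×10⁸) = 5.697 kg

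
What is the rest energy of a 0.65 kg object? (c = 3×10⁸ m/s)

c² = (3×10⁸)² = 9.000×10¹⁶ m²/s²
E₀ = mc² = 0.65 × 9.000×10¹⁶ = 5.850×10¹⁶ J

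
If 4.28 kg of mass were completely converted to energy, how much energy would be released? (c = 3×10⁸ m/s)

Using E = mc²:
c² = (3×10⁸)² = 9×10¹⁶ m²/s²
E = 4.28 × 9×10¹⁶ = 3.852×10¹⁷ J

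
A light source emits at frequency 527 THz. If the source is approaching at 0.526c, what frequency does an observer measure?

β = v/c = 0.526
(1+β)/(1-β) = 1.526/0.474 = 3.2194
Doppler factor = √(3.2194) = 1.7943
f_obs = 527 × 1.7943 = 945.6 THz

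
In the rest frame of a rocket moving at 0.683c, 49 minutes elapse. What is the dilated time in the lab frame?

Proper time Δt₀ = 49 minutes
γ = 1/√(1 - 0.683²) = 1.369
Δt = γΔt₀ = 1.369 × 49 = 67.08 minutes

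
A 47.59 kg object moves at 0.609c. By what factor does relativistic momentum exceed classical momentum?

p_rel = γmv, p_class = mv
Ratio = γ = 1/√(1 - 0.609²) = 1.261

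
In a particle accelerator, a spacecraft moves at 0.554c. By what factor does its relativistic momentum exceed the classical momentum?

p_rel = γmv, p_class = mv
Ratio = γ = 1/√(1 - 0.554²)
= 1/√(0.693084) = 1.201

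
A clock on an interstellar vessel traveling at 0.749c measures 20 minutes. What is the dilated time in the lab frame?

Proper time Δt₀ = 20 minutes
γ = 1/√(1 - 0.749²) = 1.5093
Δt = γΔt₀ = 1.5093 × 20 = 30.19 minutes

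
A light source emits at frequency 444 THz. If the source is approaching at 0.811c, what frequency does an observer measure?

β = v/c = 0.811
(1+β)/(1-β) = 1.811/0.189 = 9.582
Doppler factor = √(9.582) = 3.095
f_obs = 444 × 3.095 = 1374 THz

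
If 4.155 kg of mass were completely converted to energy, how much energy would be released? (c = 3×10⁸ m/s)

Using E = mc²:
c² = (3×10⁸)² = 9×10¹⁶ m²/s²
E = 4.155 × 9×10¹⁶ = 3.740×10¹⁷ J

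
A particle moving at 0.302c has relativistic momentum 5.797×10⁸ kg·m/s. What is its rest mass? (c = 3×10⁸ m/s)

γ = 1/√(1 - 0.302²) = 1.049
v = 0.302 × 3×10⁸ = 9.060×10⁷ m/s
m = p/(γv) = 5.797×10⁸/(1.049 × 9.060×10⁷) = 6.100 kg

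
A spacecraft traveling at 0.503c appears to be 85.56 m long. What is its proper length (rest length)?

Contracted length L = 85.56 m
γ = 1/√(1 - 0.503²) = 1.157
L₀ = γL = 1.157 × 85.56 = 98.99 m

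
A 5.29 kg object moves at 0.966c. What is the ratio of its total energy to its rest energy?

E = γmc², E₀ = mc²
E/E₀ = γ = 1/√(1 - 0.966²) = 3.868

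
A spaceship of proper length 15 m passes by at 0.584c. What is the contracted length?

Proper length L₀ = 15 m
γ = 1/√(1 - 0.584²) = 1.232
L = L₀/γ = 15/1.232 = 12.18 m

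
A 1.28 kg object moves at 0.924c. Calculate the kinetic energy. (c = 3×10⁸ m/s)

γ = 1/√(1 - 0.924²) = 2.6151
γ - 1 = 1.6151
KE = (γ-1)mc² = 1.6151 × 1.28 × (3×10⁸)² = 1.861×10¹⁷ J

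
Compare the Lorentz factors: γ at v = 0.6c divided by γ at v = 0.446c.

γ₁ = 1/√(1 - 0.6²) = 1.250
γ₂ = 1/√(1 - 0.446²) = 1.117
γ₁/γ₂ = 1.250/1.117 = 1.119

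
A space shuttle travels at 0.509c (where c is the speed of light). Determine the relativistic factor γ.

v/c = 0.509, so (v/c)² = 0.259081
1 - (v/c)² = 0.740919
γ = 1/√(0.740919) = 1.162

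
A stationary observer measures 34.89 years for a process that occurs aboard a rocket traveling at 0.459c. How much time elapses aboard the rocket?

Dilated time Δt = 34.89 years
γ = 1/√(1 - 0.459²) = 1.1256
Δt₀ = Δt/γ = 34.89/1.1256 = 31.00 years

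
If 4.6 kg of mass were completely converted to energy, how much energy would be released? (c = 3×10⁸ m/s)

Using E = mc²:
c² = (3×10⁸)² = 9×10¹⁶ m²/s²
E = 4.6 × 9×10¹⁶ = 4.140×10¹⁷ J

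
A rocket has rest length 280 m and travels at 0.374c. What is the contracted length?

Proper length L₀ = 280 m
γ = 1/√(1 - 0.374²) = 1.078
L = L₀/γ = 280/1.078 = 259.7 m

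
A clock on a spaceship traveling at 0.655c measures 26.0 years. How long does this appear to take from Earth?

Proper time Δt₀ = 26.0 years
γ = 1/√(1 - 0.655²) = 1.3234
Δt = γΔt₀ = 1.3234 × 26.0 = 34.41 years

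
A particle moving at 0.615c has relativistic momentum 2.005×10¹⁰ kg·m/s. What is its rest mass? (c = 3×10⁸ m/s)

γ = 1/√(1 - 0.615²) = 1.2682
v = 0.615 × 3×10⁸ = 1.845×10⁸ m/s
m = p/(γv) = 2.005×10¹⁰/(1.2682 × 1.845×10⁸) = 85.69 kg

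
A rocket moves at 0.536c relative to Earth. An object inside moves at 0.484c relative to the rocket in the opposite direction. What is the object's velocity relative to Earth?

Object's velocity in rocket frame is u' = -0.484c
u = (u' + v)/(1 + u'v/c²) = (v - 0.484)/(1 - 0.484·v/c²)
Numerator: 0.536 - 0.484 = 0.052
Denominator: 1 - 0.259424 = 0.740576
u = 0.052/0.740576 = 0.07022c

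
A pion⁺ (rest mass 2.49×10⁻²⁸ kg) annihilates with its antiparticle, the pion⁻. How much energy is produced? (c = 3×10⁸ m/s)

Both particles have the same rest mass, so total mass = 2m
E = 2m·c² = 2 × 2.49×10⁻²⁸ × (3×10⁸)²
= 2 × 2.49×10⁻²⁸ × 9×10¹⁶
= 4.482×10⁻¹¹ J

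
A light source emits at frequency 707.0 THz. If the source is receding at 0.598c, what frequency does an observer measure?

β = v/c = 0.598
(1-β)/(1+β) = 0.402/1.598 = 0.2516
Doppler factor = √(0.2516) = 0.5016
f_obs = 707.0 × 0.5016 = 354.6 THz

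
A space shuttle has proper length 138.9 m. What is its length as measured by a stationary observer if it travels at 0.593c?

Proper length L₀ = 138.9 m
γ = 1/√(1 - 0.593²) = 1.242
L = L₀/γ = 138.9/1.242 = 111.8 m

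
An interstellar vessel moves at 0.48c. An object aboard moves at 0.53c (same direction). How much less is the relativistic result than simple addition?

Classical: u' + v = 0.53 + 0.48 = 1.01c
Relativistic: u = (0.53 + 0.48)/(1 + 0.2544) = 1.01/1.2544 = 0.8052c
Difference: 1.01 - 0.8052 = 0.2048c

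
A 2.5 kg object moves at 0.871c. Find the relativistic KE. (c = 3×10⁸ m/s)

γ = 1/√(1 - 0.871²) = 2.0355
γ - 1 = 1.0355
KE = (γ-1)mc² = 1.0355 × 2.5 × (3×10⁸)² = 2.330×10¹⁷ J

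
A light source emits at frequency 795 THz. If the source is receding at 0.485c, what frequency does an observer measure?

β = v/c = 0.485
(1-β)/(1+β) = 0.515/1.485 = 0.3468
Doppler factor = √(0.3468) = 0.5889
f_obs = 795 × 0.5889 = 468.2 THz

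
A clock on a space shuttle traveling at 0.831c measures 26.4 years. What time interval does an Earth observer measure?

Proper time Δt₀ = 26.4 years
γ = 1/√(1 - 0.831²) = 1.7977
Δt = γΔt₀ = 1.7977 × 26.4 = 47.46 years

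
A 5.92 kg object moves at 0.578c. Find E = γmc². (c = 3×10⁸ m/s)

γ = 1/√(1 - 0.578²) = 1.2254
mc² = 5.92 × (3×10⁸)² = 5.328×10¹⁷ J
E = γmc² = 1.2254 × 5.328×10¹⁷ = 6.529×10¹⁷ J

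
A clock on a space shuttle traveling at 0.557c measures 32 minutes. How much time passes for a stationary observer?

Proper time Δt₀ = 32 minutes
γ = 1/√(1 - 0.557²) = 1.204
Δt = γΔt₀ = 1.204 × 32 = 38.53 minutes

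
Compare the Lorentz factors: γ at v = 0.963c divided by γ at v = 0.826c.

γ₁ = 1/√(1 - 0.963²) = 3.711
γ₂ = 1/√(1 - 0.826²) = 1.774
γ₁/γ₂ = 3.711/1.774 = 2.092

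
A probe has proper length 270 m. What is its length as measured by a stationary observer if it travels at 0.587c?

Proper length L₀ = 270 m
γ = 1/√(1 - 0.587²) = 1.235
L = L₀/γ = 270/1.235 = 218.6 m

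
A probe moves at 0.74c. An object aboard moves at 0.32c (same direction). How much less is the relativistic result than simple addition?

Classical: u' + v = 0.32 + 0.74 = 1.06c
Relativistic: u = (0.32 + 0.74)/(1 + 0.2368) = 1.06/1.2368 = 0.8571c
Difference: 1.06 - 0.8571 = 0.2029c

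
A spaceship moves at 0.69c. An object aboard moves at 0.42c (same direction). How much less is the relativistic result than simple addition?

Classical: u' + v = 0.42 + 0.69 = 1.11c
Relativistic: u = (0.42 + 0.69)/(1 + 0.2898) = 1.11/1.2898 = 0.8606c
Difference: 1.11 - 0.8606 = 0.2494c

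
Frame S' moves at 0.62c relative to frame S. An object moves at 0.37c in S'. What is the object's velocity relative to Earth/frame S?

u = (u' + v)/(1 + u'v/c²)
Numerator: 0.37 + 0.62 = 0.99
Denominator: 1 + 0.2294 = 1.2294
u = 0.99/1.2294 = 0.8053c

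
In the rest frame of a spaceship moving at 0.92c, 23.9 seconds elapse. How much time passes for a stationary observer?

Proper time Δt₀ = 23.9 seconds
γ = 1/√(1 - 0.92²) = 2.5516
Δt = γΔt₀ = 2.5516 × 23.9 = 60.98 seconds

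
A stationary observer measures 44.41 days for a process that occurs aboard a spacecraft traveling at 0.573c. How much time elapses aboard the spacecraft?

Dilated time Δt = 44.41 days
γ = 1/√(1 - 0.573²) = 1.220
Δt₀ = Δt/γ = 44.41/1.220 = 36.40 days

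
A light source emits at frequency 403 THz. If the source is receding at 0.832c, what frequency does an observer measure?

β = v/c = 0.832
(1-β)/(1+β) = 0.168/1.832 = 0.09170
Doppler factor = √(0.09170) = 0.3028
f_obs = 403 × 0.3028 = 122.0 THz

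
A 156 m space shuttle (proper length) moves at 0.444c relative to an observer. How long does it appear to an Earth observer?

Proper length L₀ = 156 m
γ = 1/√(1 - 0.444²) = 1.116
L = L₀/γ = 156/1.116 = 139.8 m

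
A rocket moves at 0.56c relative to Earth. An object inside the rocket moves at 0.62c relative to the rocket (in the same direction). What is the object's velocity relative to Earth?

u = (u' + v)/(1 + u'v/c²)
Numerator: 0.62 + 0.56 = 1.18
Denominator: 1 + 0.3472 = 1.3472
u = 1.18/1.3472 = 0.8759c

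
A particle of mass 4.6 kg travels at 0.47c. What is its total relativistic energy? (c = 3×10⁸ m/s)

γ = 1/√(1 - 0.47²) = 1.1329
mc² = 4.6 × (3×10⁸)² = 4.140×10¹⁷ J
E = γmc² = 1.1329 × 4.140×10¹⁷ = 4.690×10¹⁷ J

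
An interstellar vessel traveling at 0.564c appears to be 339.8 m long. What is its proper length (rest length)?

Contracted length L = 339.8 m
γ = 1/√(1 - 0.564²) = 1.211
L₀ = γL = 1.211 × 339.8 = 411.5 m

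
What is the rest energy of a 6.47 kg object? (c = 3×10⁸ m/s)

c² = (3×10⁸)² = 9.000×10¹⁶ m²/s²
E₀ = mc² = 6.47 × 9.000×10¹⁶ = 5.823×10¹⁷ J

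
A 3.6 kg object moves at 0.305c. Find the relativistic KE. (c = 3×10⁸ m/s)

γ = 1/√(1 - 0.305²) = 1.05003
γ - 1 = 0.05003
KE = (γ-1)mc² = 0.05003 × 3.6 × (3×10⁸)² = 1.621×10¹⁶ J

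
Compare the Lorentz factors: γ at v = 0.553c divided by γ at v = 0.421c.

γ₁ = 1/√(1 - 0.553²) = 1.200
γ₂ = 1/√(1 - 0.421²) = 1.102
γ₁/γ₂ = 1.200/1.102 = 1.089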